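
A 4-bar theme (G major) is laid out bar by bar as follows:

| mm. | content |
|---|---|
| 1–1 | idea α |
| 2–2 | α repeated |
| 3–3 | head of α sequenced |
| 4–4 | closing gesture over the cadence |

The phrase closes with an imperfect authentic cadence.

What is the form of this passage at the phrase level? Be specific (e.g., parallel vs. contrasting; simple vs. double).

sentence

Basic idea (bar 1) + its repetition (measure 2) form the presentation; fragmentation and cadence (mm. 3–4) form the continuation — the 4-bar whole is a sentence.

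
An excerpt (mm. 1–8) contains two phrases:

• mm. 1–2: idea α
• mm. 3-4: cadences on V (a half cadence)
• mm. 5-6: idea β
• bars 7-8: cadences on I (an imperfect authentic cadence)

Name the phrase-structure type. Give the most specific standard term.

Phrase 1 ends with a half cadence (weaker) and phrase 2 with an imperfect authentic cadence (stronger): antecedent + consequent = a period.
The two phrases open with different material (α / β), so the period is contrasting.

contrasting period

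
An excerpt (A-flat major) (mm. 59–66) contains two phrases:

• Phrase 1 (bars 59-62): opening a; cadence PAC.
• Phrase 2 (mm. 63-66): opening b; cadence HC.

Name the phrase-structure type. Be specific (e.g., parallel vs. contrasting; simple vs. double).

The second phrase closes with a half cadence, which is not stronger than the first phrase's perfect authentic cadence; without a weak→strong cadential pair there is no antecedent–consequent relationship, so this is a phrase group rather than a period.

phrase group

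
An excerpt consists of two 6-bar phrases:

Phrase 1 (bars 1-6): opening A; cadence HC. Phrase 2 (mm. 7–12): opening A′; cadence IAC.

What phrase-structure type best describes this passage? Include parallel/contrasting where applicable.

Phrase 1 ends with a half cadence (weaker) and phrase 2 with an imperfect authentic cadence (stronger): antecedent + consequent = a period.
The two phrases open with the same material (A / A′), so the period is parallel.

parallel period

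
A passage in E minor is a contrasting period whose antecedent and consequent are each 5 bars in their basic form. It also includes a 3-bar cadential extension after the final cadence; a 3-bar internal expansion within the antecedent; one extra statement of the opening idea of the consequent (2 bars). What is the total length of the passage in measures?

Basic contrasting period: 5 + 5 = 10 bars.
10 (basic form) + 3 (cadential extension) + 3 (internal expansion) + 2 (extra statement) = 18.

18 measures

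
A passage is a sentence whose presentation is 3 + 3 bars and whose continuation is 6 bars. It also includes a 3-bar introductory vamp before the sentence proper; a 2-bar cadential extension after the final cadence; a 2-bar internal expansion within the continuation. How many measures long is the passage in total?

19 measures

Basic sentence: 3 + 3 + 6 = 12 bars.
12 (basic form) + 3 (introduction) + 2 (cadential extension) + 2 (internal expansion) = 19.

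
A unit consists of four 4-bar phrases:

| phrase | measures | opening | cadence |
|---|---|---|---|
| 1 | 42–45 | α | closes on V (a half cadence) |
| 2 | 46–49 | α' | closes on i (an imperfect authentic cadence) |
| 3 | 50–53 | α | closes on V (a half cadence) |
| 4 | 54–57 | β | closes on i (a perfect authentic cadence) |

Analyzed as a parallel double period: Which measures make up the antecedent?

measures 42–49

In a double period the four phrases pair into a large antecedent (phrases 1–2, ending imperfect authentic cadence) and a large consequent (phrases 3–4, ending perfect authentic cadence). The antecedent spans measures 42–49.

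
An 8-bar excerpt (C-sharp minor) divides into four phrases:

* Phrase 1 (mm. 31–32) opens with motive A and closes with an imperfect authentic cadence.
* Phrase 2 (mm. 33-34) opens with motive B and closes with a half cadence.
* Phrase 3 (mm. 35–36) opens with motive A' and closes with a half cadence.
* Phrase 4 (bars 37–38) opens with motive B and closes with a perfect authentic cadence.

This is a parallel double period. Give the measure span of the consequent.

measures 35–38

In a double period the first pair of phrases (ending half cadence) is the large antecedent and the second pair (ending perfect authentic cadence) is the large consequent; the consequent is measures 35–38.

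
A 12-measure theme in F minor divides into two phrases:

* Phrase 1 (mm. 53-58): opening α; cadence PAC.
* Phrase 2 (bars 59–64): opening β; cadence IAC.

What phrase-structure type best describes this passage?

The second phrase closes with an imperfect authentic cadence, which is not stronger than the first phrase's perfect authentic cadence; without a weak→strong cadential pair there is no antecedent–consequent relationship, so this is a phrase group rather than a period.

phrase group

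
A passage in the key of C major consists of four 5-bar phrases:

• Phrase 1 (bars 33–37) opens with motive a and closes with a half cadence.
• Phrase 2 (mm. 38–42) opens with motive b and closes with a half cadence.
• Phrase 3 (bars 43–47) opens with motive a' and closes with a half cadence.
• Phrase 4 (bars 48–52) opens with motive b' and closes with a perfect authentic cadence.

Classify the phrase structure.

Four phrases in two halves: the first half (mm. 33–42) ends with a half cadence, the second (measures 43–52) with a perfect authentic cadence — a large antecedent–consequent pair, i.e. a double period.
Phrase 3 begins with the same material as phrase 1, making it parallel.

parallel double period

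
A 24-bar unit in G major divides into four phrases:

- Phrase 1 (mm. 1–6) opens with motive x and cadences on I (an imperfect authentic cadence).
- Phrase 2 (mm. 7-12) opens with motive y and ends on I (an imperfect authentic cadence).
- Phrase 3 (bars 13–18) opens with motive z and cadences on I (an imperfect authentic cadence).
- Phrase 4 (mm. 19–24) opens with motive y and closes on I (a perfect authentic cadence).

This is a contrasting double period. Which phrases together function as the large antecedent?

phrases 1 and 2

In a double period the first pair of phrases (ending imperfect authentic cadence) is the large antecedent and the second pair (ending perfect authentic cadence) is the large consequent; the antecedent is phrases 1 and 2.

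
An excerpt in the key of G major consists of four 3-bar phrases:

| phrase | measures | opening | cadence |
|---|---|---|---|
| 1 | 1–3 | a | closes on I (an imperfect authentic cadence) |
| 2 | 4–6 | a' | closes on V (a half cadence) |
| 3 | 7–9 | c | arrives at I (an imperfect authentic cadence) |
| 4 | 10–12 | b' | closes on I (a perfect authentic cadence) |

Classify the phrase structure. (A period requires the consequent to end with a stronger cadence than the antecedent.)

contrasting double period

Four phrases in two halves: the first half (measures 1-6) ends with a half cadence, the second (bars 7–12) with a perfect authentic cadence — a large antecedent–consequent pair, i.e. a double period.
Phrase 3 begins with different material from phrase 1, making it contrasting.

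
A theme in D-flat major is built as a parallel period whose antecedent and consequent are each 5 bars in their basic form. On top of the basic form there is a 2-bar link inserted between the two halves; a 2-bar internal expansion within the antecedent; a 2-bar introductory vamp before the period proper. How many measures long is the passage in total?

Basic parallel period: 5 + 5 = 10 bars.
10 (basic form) + 2 (link) + 2 (internal expansion) + 2 (introduction) = 16.

16 measures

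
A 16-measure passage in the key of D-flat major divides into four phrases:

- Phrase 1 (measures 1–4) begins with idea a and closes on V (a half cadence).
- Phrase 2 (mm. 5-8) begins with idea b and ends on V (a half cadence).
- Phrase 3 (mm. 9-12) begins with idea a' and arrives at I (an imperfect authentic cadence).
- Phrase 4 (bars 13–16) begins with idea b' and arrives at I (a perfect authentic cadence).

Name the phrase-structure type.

parallel double period

Four phrases in two halves: the first half (bars 1-8) ends with a half cadence, the second (mm. 9–16) with a perfect authentic cadence — a large antecedent–consequent pair, i.e. a double period.
Phrase 3 begins with the same material as phrase 1, making it parallel.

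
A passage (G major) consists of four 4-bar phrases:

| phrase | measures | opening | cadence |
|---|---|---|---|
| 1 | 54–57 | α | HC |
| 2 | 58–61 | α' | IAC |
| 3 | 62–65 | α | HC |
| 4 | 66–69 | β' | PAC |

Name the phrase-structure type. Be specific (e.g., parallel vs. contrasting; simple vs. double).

parallel double period

Four phrases in two halves: the first half (mm. 54–61) ends with an imperfect authentic cadence, the second (mm. 62-69) with a perfect authentic cadence — a large antecedent–consequent pair, i.e. a double period.
Phrase 3 begins with the same material as phrase 1, making it parallel.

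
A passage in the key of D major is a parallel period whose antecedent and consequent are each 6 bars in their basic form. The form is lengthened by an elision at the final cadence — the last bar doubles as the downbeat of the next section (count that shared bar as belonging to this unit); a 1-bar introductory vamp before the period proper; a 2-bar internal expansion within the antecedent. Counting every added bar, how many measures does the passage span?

Basic parallel period: 6 + 6 = 12 bars.
12 (basic form) + 1 (introduction) + 2 (internal expansion) = 15.
The elision shares a bar with the next section but does not change this unit's count.

15 measures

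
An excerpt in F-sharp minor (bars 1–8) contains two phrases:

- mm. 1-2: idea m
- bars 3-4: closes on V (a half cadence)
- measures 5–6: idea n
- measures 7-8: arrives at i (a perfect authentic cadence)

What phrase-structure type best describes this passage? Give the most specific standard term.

contrasting period

Phrase 1 ends with a half cadence (weaker) and phrase 2 with a perfect authentic cadence (stronger): antecedent + consequent = a period.
The two phrases open with different material (m / n), so the period is contrasting.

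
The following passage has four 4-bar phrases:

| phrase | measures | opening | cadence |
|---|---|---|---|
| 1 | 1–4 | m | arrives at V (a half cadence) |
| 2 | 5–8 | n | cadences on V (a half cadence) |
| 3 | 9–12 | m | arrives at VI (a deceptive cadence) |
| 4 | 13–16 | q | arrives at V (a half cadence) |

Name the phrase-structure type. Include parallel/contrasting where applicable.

Phrase 4 ends with a half cadence, no stronger than phrase 2's half cadence, so the four phrases do not form a double period; nor do phrases 3–4 duplicate 1–2, so it is not a repeated period. With no phrase reaching a conclusive cadence, the passage is a phrase group.

phrase group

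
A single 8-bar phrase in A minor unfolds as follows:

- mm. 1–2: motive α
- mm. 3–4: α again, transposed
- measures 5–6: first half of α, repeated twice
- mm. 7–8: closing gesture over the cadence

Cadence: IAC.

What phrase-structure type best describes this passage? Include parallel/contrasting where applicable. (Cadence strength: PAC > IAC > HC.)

Basic idea (mm. 1-2) + its repetition (bars 3–4) form the presentation; fragmentation and cadence (mm. 5-8) form the continuation — the 8-bar whole is a sentence.

sentence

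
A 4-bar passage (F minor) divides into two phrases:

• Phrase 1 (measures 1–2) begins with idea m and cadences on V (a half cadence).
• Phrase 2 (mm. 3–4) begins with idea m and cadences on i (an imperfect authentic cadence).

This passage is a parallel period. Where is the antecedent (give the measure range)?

measures 1–2

The antecedent is the phrase ending with the weaker cadence (half cadence, phrase 1) and the consequent the one ending more conclusively (imperfect authentic cadence, phrase 2); the antecedent is mm. 1-2.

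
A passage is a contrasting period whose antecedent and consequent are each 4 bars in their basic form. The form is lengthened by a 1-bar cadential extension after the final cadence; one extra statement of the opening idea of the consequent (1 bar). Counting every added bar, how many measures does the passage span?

Basic contrasting period: 4 + 4 = 8 bars.
8 (basic form) + 1 (cadential extension) + 1 (extra statement) = 10.

10 measures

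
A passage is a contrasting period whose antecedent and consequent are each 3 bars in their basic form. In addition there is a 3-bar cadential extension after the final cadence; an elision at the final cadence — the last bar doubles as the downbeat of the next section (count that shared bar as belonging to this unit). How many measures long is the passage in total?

Basic contrasting period: 3 + 3 = 6 bars.
6 (basic form) + 3 (cadential extension) = 9.
The elision shares a bar with the next section but does not change this unit's count.

9 measures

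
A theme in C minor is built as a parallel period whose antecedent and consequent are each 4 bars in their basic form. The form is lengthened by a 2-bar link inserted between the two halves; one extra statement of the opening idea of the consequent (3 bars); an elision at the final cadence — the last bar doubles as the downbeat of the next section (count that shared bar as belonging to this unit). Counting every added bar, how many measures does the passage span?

Basic parallel period: 4 + 4 = 8 bars.
8 (basic form) + 2 (link) + 3 (extra statement) = 13.
The elision shares a bar with the next section but does not change this unit's count.

13 measures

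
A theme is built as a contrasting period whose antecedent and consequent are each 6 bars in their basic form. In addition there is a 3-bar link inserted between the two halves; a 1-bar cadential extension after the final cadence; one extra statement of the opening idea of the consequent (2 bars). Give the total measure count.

18 measures

Basic contrasting period: 6 + 6 = 12 bars.
12 (basic form) + 3 (link) + 1 (cadential extension) + 2 (extra statement) = 18.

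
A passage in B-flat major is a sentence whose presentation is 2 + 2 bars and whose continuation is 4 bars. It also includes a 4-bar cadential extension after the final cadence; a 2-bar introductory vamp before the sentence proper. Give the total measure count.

Basic sentence: 2 + 2 + 4 = 8 bars.
8 (basic form) + 4 (cadential extension) + 2 (introduction) = 14.

14 measures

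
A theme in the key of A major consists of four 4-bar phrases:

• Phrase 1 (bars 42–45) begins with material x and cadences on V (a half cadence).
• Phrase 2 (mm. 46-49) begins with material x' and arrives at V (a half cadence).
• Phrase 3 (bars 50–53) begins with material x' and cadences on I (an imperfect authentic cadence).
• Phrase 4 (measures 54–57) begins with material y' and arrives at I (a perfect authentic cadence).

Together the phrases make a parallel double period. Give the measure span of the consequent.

In a double period the first pair of phrases (ending half cadence) is the large antecedent and the second pair (ending perfect authentic cadence) is the large consequent; the consequent is measures 50–57.

measures 50–57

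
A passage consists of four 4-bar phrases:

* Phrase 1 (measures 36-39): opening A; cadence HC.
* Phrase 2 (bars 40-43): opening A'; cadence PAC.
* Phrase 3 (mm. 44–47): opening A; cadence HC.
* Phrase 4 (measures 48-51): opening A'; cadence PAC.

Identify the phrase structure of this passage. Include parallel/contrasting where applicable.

The cadence pattern HC–PAC–HC–PAC is weak–strong twice, and phrases 3–4 restate phrases 1–2: a period heard twice, not a double period (which would end weakly at phrase 2).

repeated period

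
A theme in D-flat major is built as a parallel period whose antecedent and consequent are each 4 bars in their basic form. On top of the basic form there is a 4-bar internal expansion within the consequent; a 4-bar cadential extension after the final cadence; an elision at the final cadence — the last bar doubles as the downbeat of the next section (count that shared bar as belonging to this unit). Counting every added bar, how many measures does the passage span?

Basic parallel period: 4 + 4 = 8 bars.
8 (basic form) + 4 (internal expansion) + 4 (cadential extension) = 16.
The elision shares a bar with the next section but does not change this unit's count.

16 measures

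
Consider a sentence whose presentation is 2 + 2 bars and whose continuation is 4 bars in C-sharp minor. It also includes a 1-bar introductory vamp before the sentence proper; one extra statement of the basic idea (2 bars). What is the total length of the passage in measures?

11 measures

Basic sentence: 2 + 2 + 4 = 8 bars.
8 (basic form) + 1 (introduction) + 2 (extra statement) = 11.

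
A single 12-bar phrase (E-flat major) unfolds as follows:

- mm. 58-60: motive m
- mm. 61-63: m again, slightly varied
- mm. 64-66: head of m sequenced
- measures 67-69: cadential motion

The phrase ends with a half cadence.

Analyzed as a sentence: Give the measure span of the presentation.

measures 58–63

The presentation of a sentence is the basic idea (measures 58–60) plus its repetition (measures 61–63); the presentation is therefore mm. 58–63.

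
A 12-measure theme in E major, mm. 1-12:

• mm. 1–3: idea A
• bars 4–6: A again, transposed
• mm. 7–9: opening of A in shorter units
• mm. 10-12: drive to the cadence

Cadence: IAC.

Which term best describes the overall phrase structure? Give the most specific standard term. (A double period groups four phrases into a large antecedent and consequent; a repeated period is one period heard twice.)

sentence

Basic idea (mm. 1–3) + its repetition (bars 4–6) form the presentation; fragmentation and cadence (bars 7-12) form the continuation — the 12-bar whole is a sentence.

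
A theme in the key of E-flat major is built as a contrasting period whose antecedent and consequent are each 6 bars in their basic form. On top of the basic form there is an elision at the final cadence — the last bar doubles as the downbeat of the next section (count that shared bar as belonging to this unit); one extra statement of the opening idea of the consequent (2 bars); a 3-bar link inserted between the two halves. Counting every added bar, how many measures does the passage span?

17 measures

Basic contrasting period: 6 + 6 = 12 bars.
12 (basic form) + 2 (extra statement) + 3 (link) = 17.
The elision shares a bar with the next section but does not change this unit's count.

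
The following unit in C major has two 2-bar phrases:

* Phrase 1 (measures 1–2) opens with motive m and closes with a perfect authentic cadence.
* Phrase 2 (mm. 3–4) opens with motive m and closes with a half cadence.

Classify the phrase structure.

phrase group

The second phrase closes with a half cadence, which is not stronger than the first phrase's perfect authentic cadence; without a weak→strong cadential pair there is no antecedent–consequent relationship, so this is a phrase group rather than a period.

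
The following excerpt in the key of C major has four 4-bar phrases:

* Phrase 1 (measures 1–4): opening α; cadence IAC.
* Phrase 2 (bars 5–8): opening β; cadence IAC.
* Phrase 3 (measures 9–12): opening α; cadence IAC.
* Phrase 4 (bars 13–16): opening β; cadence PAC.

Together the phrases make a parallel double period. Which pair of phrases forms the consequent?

In a double period the first pair of phrases (ending imperfect authentic cadence) is the large antecedent and the second pair (ending perfect authentic cadence) is the large consequent; the consequent is phrases 3 and 4.

phrases 3 and 4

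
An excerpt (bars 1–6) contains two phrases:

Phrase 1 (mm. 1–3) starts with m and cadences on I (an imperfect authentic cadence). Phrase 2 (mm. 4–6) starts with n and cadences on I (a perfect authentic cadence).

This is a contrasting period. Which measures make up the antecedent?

measures 1–3

The phrase ending with the weaker cadence (imperfect authentic cadence) is the antecedent; the one ending more conclusively (perfect authentic cadence) is the consequent. The antecedent is measures 1–3.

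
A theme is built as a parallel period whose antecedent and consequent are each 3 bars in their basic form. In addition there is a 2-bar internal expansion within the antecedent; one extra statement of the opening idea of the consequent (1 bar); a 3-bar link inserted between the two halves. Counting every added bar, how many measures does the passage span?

12 measures

Basic parallel period: 3 + 3 = 6 bars.
6 (basic form) + 2 (internal expansion) + 1 (extra statement) + 3 (link) = 12.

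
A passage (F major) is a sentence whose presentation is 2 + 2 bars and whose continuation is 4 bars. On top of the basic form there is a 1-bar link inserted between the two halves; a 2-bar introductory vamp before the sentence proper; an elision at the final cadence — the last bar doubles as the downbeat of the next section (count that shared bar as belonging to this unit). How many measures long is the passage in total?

Basic sentence: 2 + 2 + 4 = 8 bars.
8 (basic form) + 1 (link) + 2 (introduction) = 11.
The elision shares a bar with the next section but does not change this unit's count.

11 measures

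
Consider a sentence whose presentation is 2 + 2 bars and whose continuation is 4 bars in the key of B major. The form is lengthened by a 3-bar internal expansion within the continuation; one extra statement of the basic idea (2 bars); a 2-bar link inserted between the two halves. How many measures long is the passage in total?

15 measures

Basic sentence: 2 + 2 + 4 = 8 bars.
8 (basic form) + 3 (internal expansion) + 2 (extra statement) + 2 (link) = 15.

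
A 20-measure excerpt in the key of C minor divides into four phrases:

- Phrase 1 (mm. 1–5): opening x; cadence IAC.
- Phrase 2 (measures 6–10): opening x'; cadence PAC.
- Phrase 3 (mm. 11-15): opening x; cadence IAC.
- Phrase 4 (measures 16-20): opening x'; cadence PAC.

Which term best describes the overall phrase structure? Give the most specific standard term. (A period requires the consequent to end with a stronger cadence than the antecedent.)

The cadence pattern IAC–PAC–IAC–PAC is weak–strong twice, and phrases 3–4 restate phrases 1–2: a period heard twice, not a double period (which would end weakly at phrase 2).

repeated period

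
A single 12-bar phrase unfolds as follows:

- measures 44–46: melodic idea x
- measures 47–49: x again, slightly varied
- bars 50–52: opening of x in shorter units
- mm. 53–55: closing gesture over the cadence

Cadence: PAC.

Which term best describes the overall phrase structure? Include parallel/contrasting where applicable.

sentence

Basic idea (mm. 44-46) + its repetition (mm. 47–49) form the presentation; fragmentation and cadence (measures 50–55) form the continuation — the 12-bar whole is a sentence.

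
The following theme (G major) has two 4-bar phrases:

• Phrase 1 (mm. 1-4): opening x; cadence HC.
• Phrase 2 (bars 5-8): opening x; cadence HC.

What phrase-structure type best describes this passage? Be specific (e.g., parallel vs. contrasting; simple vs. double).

repeated phrase

Both phrases have the same opening (x) and the same cadence (half cadence): the second is a restatement, not a consequent, so this is a repeated phrase rather than a period.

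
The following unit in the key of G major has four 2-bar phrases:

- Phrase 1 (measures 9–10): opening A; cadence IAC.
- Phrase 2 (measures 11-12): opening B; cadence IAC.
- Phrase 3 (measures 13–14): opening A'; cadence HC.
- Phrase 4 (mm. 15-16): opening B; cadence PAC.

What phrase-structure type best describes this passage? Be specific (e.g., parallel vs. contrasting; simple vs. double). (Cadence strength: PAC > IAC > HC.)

Four phrases in two halves: the first half (measures 9-12) ends with an imperfect authentic cadence, the second (mm. 13-16) with a perfect authentic cadence — a large antecedent–consequent pair, i.e. a double period.
Phrase 3 begins with the same material as phrase 1, making it parallel.

parallel double period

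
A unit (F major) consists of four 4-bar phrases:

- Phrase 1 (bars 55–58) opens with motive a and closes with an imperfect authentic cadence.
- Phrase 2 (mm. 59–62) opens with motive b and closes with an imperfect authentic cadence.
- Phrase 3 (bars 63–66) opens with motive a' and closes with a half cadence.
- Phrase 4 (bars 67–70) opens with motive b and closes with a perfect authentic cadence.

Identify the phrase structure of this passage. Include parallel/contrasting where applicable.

parallel double period

Four phrases in two halves: the first half (mm. 55–62) ends with an imperfect authentic cadence, the second (mm. 63–70) with a perfect authentic cadence — a large antecedent–consequent pair, i.e. a double period.
Phrase 3 begins with the same material as phrase 1, making it parallel.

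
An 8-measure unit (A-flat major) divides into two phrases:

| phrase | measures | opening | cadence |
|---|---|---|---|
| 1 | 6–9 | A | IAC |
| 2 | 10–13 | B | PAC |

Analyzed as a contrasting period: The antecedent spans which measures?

The antecedent is the phrase ending with the weaker cadence (imperfect authentic cadence, phrase 1) and the consequent the one ending more conclusively (perfect authentic cadence, phrase 2); the antecedent is mm. 6-9.

measures 6–9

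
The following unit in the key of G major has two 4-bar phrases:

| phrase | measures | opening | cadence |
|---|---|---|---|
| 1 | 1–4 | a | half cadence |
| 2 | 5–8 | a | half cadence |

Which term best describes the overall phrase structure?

Both phrases have the same opening (a) and the same cadence (half cadence): the second is a restatement, not a consequent, so this is a repeated phrase rather than a period.

repeated phrase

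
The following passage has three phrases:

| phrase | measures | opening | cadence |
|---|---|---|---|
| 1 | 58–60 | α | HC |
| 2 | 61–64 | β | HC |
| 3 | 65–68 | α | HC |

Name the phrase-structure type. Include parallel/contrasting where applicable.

The final phrase closes with a half cadence, which is not stronger than the preceding half cadence; the 3 phrases lack an overall antecedent–consequent design and so form a phrase group.

phrase group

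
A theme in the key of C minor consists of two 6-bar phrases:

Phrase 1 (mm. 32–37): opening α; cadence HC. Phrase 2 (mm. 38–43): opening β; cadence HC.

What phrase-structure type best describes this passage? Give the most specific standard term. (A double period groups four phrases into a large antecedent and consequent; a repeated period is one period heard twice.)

The second phrase closes with a half cadence, which is not stronger than the first phrase's half cadence; without a weak→strong cadential pair there is no antecedent–consequent relationship, so this is a phrase group rather than a period.

phrase group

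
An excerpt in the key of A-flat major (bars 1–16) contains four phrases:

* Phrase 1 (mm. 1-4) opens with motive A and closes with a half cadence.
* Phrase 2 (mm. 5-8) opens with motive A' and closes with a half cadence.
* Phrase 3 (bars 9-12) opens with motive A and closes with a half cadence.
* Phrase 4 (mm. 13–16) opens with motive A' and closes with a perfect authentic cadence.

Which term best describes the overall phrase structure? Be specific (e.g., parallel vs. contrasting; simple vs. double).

Four phrases in two halves: the first half (mm. 1-8) ends with a half cadence, the second (mm. 9–16) with a perfect authentic cadence — a large antecedent–consequent pair, i.e. a double period.
Phrase 3 begins with the same material as phrase 1, making it parallel.

parallel double period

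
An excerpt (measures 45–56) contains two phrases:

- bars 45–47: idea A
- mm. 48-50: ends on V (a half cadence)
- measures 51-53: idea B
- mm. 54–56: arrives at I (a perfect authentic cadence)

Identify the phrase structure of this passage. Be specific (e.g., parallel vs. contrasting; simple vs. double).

contrasting period

Phrase 1 ends with a half cadence (weaker) and phrase 2 with a perfect authentic cadence (stronger): antecedent + consequent = a period.
The two phrases open with different material (A / B), so the period is contrasting.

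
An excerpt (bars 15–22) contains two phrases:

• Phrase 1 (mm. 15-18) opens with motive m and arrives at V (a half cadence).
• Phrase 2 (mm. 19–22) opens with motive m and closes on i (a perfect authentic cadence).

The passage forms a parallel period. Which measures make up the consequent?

The antecedent is the phrase ending with the weaker cadence (half cadence, phrase 1) and the consequent the one ending more conclusively (perfect authentic cadence, phrase 2); the consequent is mm. 19–22.

measures 19–22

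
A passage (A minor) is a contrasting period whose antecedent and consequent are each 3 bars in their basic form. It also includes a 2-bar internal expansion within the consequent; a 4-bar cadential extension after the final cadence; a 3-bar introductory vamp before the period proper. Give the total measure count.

Basic contrasting period: 3 + 3 = 6 bars.
6 (basic form) + 2 (internal expansion) + 4 (cadential extension) + 3 (introduction) = 15.

15 measures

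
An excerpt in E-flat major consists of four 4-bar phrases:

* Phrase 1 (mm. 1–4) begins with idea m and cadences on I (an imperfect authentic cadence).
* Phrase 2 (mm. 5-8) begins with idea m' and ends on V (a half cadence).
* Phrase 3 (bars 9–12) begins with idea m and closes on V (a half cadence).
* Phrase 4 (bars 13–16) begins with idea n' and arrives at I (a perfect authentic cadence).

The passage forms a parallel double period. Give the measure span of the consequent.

In a double period the four phrases pair into a large antecedent (phrases 1–2, ending half cadence) and a large consequent (phrases 3–4, ending perfect authentic cadence). The consequent spans bars 9–16.

measures 9–16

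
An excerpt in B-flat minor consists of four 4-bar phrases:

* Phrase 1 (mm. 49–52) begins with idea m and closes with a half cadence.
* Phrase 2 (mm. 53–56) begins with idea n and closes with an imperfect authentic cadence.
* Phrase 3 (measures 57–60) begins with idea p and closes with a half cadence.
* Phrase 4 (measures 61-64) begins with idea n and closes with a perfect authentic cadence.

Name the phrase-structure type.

Four phrases in two halves: the first half (mm. 49-56) ends with an imperfect authentic cadence, the second (mm. 57–64) with a perfect authentic cadence — a large antecedent–consequent pair, i.e. a double period.
Phrase 3 begins with different material from phrase 1, making it contrasting.

contrasting double period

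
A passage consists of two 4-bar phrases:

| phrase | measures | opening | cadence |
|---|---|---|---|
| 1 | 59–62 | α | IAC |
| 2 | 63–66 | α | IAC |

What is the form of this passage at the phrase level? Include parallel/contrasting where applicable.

repeated phrase

Both phrases have the same opening (α) and the same cadence (imperfect authentic cadence): the second is a restatement, not a consequent, so this is a repeated phrase rather than a period.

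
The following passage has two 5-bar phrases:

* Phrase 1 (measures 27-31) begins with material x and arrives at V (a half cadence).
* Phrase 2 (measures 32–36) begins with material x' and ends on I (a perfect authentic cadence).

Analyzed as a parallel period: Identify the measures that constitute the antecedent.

measures 27–31

The antecedent is the phrase ending with the weaker cadence (half cadence, phrase 1) and the consequent the one ending more conclusively (perfect authentic cadence, phrase 2); the antecedent is bars 27–31.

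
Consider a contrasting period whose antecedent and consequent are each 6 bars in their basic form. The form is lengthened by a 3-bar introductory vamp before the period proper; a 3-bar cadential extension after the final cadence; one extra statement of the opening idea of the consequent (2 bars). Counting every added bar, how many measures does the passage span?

Basic contrasting period: 6 + 6 = 12 bars.
12 (basic form) + 3 (introduction) + 3 (cadential extension) + 2 (extra statement) = 20.

20 measures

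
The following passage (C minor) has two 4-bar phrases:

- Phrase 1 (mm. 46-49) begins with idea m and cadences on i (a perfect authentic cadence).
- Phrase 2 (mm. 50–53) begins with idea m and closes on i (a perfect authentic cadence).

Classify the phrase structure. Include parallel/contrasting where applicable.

Both phrases have the same opening (m) and the same cadence (perfect authentic cadence): the second is a restatement, not a consequent, so this is a repeated phrase rather than a period.

repeated phrase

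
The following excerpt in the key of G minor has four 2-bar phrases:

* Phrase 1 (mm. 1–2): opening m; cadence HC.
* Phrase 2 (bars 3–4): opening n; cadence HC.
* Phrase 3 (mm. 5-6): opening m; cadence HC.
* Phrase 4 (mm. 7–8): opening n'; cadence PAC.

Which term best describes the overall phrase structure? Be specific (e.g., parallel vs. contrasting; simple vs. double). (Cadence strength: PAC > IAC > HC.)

parallel double period

Four phrases in two halves: the first half (measures 1-4) ends with a half cadence, the second (mm. 5–8) with a perfect authentic cadence — a large antecedent–consequent pair, i.e. a double period.
Phrase 3 begins with the same material as phrase 1, making it parallel.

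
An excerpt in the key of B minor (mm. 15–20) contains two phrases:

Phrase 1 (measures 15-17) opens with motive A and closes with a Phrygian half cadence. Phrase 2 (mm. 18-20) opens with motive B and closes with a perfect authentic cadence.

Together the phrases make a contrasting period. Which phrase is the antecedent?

phrase 1

The phrase ending with the weaker cadence (Phrygian half cadence) is the antecedent; the one ending more conclusively (perfect authentic cadence) is the consequent. The antecedent is phrase 1.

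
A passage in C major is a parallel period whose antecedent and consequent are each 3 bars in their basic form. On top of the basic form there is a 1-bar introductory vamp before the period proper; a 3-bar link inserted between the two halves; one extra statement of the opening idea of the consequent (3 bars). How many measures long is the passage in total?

13 measures

Basic parallel period: 3 + 3 = 6 bars.
6 (basic form) + 1 (introduction) + 3 (link) + 3 (extra statement) = 13.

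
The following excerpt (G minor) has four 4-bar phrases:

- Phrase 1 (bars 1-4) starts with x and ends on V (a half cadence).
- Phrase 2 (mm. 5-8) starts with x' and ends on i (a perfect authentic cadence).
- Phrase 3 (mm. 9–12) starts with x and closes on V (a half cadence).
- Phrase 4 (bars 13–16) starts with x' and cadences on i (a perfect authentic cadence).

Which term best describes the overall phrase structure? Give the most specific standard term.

repeated period

The cadence pattern HC–PAC–HC–PAC is weak–strong twice, and phrases 3–4 restate phrases 1–2: a period heard twice, not a double period (which would end weakly at phrase 2).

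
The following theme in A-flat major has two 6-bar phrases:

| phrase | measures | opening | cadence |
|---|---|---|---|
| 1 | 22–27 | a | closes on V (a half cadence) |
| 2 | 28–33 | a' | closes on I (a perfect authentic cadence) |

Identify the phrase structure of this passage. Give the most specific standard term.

parallel period

Phrase 1 ends with a half cadence (weaker) and phrase 2 with a perfect authentic cadence (stronger): antecedent + consequent = a period.
The two phrases open with the same material (a / a'), so the period is parallel.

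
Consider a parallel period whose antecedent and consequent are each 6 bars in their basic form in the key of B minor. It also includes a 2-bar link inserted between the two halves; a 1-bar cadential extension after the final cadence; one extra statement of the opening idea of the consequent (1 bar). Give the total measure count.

Basic parallel period: 6 + 6 = 12 bars.
12 (basic form) + 2 (link) + 1 (cadential extension) + 1 (extra statement) = 16.

16 measures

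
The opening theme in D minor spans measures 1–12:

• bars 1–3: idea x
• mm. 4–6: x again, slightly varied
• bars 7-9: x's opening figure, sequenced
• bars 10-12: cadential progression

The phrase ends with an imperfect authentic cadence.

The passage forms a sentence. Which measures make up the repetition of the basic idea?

The presentation of a sentence is the basic idea (mm. 1-3) plus its repetition (mm. 4–6); the repetition of the basic idea is therefore measures 4-6.

measures 4–6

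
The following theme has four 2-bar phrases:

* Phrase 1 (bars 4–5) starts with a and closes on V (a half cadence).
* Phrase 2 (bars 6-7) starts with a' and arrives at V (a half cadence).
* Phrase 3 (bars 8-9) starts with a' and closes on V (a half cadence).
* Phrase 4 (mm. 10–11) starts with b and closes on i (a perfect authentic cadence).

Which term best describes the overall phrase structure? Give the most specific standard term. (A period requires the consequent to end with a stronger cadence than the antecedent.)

parallel double period

Four phrases in two halves: the first half (bars 4–7) ends with a half cadence, the second (mm. 8-11) with a perfect authentic cadence — a large antecedent–consequent pair, i.e. a double period.
Phrase 3 begins with the same material as phrase 1, making it parallel.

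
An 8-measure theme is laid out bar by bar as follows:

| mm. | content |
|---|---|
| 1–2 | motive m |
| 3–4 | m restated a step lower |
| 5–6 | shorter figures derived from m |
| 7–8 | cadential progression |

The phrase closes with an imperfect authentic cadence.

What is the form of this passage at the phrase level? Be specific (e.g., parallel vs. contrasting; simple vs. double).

Basic idea (measures 1-2) + its repetition (measures 3-4) form the presentation; fragmentation and cadence (measures 5–8) form the continuation — the 8-bar whole is a sentence.

sentence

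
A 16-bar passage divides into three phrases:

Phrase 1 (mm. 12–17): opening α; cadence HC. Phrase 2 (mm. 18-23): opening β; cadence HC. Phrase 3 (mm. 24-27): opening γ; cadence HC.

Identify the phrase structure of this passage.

phrase group

The final phrase closes with a half cadence, which is not stronger than the preceding half cadence; the 3 phrases lack an overall antecedent–consequent design and so form a phrase group.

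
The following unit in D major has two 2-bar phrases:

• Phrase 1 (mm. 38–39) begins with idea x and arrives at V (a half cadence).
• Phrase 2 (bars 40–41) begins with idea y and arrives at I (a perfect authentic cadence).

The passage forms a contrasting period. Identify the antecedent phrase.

phrase 1

The phrase ending with the weaker cadence (half cadence) is the antecedent; the one ending more conclusively (perfect authentic cadence) is the consequent. The antecedent is phrase 1.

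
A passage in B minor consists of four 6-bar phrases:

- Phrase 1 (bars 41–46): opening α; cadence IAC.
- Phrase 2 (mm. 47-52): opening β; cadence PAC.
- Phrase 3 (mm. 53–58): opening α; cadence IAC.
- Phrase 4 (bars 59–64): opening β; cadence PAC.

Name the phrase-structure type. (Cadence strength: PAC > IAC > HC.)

The cadence pattern IAC–PAC–IAC–PAC is weak–strong twice, and phrases 3–4 restate phrases 1–2: a period heard twice, not a double period (which would end weakly at phrase 2).

repeated period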